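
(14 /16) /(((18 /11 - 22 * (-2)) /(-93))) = -7161 /4016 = -1.78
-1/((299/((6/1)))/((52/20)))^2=-0.00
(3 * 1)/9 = 1/3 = 0.33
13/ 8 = 1.62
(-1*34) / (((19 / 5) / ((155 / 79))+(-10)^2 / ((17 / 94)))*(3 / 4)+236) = -1791800 / 34368751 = -0.05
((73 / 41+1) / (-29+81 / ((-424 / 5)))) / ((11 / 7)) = -338352 / 5728151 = -0.06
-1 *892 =-892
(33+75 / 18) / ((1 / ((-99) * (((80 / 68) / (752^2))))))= -36795 / 4806784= -0.01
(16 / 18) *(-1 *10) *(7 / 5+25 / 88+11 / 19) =-37838 / 1881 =-20.12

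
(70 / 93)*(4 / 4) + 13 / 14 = 2189 / 1302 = 1.68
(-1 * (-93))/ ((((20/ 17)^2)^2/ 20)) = 7767453/ 8000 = 970.93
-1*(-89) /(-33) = -89 /33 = -2.70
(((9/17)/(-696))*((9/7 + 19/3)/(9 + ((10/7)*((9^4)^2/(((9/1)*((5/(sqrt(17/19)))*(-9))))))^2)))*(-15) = 0.00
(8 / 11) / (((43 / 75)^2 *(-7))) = -45000 / 142373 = -0.32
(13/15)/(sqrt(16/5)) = 13 * sqrt(5)/60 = 0.48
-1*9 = -9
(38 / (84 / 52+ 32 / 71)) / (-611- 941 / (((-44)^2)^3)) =-254507952185344 / 8454890011586999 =-0.03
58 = 58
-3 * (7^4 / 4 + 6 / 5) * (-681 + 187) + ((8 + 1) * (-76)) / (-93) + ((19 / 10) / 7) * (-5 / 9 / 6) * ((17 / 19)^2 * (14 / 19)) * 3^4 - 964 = 49821831427 / 55955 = 890391.05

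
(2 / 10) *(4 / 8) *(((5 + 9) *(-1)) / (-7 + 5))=7 / 10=0.70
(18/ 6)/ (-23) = -3/ 23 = -0.13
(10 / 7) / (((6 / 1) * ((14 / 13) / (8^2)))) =2080 / 147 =14.15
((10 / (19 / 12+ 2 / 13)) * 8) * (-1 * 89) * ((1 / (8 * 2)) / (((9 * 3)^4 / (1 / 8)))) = -0.00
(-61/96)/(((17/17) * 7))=-61/672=-0.09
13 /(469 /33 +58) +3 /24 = 5815 /19064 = 0.31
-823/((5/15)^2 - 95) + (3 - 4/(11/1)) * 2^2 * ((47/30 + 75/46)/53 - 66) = -117952351303/171769290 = -686.69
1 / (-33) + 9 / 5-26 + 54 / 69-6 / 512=-22791289 / 971520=-23.46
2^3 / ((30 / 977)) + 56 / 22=43408 / 165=263.08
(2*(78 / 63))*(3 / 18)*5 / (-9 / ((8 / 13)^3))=-5120 / 95823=-0.05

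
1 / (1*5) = 1 / 5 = 0.20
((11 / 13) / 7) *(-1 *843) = -9273 / 91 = -101.90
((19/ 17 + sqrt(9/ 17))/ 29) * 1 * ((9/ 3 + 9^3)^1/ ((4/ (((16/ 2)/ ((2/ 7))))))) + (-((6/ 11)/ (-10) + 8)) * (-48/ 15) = 15372 * sqrt(17)/ 493 + 30219956/ 135575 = 351.46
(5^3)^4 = 244140625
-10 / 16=-5 / 8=-0.62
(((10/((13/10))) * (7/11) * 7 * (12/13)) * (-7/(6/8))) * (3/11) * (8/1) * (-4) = 52684800/20449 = 2576.40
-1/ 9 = -0.11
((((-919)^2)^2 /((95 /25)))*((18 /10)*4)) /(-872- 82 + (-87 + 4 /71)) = -1823152070634876 /1404233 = -1298325897.93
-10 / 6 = -5 / 3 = -1.67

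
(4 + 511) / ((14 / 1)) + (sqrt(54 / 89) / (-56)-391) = -4959 / 14-3 * sqrt(534) / 4984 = -354.23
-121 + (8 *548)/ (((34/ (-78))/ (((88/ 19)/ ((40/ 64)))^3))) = -59657626236439/ 14575375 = -4093042.29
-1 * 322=-322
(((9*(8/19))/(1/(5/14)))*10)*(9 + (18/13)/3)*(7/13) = 221400/3211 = 68.95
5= 5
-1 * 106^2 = -11236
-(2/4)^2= -1/4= -0.25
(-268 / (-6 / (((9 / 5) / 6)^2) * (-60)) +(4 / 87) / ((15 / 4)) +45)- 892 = -221081287 / 261000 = -847.05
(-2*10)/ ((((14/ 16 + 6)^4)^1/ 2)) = -32768/ 1830125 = -0.02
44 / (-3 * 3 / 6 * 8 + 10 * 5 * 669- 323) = 44 / 33115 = 0.00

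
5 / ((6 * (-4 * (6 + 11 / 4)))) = -1 / 42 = -0.02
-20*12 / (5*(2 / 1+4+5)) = -48 / 11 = -4.36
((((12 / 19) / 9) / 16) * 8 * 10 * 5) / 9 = 100 / 513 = 0.19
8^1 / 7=8 / 7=1.14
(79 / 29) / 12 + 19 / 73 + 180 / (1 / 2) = 9157819 / 25404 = 360.49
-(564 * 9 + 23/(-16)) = -81193/16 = -5074.56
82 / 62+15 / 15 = 72 / 31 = 2.32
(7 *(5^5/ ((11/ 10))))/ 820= 21875/ 902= 24.25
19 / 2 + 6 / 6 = 21 / 2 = 10.50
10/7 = 1.43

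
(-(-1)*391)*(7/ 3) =2737/ 3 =912.33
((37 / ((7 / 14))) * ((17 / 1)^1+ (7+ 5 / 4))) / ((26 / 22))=41107 / 26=1581.04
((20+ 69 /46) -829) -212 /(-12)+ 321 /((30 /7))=-10724 /15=-714.93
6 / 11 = 0.55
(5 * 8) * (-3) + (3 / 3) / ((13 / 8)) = -1552 / 13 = -119.38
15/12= 5/4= 1.25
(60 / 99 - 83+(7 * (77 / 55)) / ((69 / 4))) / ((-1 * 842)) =310529 / 3195390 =0.10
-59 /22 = -2.68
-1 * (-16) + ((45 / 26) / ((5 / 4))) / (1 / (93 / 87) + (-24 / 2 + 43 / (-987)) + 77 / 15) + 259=3264964295 / 11882611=274.77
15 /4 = 3.75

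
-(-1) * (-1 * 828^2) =-685584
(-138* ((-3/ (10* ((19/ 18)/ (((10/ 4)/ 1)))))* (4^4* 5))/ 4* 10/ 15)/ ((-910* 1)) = -39744/ 1729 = -22.99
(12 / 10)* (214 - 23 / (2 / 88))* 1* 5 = -4788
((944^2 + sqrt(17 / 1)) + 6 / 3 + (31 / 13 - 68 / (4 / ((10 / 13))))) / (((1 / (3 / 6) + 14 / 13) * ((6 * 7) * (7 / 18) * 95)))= 39 * sqrt(17) / 186200 + 6950793 / 37240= 186.65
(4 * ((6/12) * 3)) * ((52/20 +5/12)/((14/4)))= 181/35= 5.17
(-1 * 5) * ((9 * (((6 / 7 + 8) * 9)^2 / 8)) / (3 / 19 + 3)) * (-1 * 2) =4436937 / 196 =22637.43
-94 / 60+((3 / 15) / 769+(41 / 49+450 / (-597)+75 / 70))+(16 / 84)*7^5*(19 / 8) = 570094002291 / 74985190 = 7602.75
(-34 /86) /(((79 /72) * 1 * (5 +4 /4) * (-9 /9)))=204 /3397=0.06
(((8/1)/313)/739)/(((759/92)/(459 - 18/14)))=34176/17810639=0.00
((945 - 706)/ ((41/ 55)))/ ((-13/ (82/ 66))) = -1195/ 39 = -30.64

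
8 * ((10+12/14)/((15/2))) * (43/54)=26144/2835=9.22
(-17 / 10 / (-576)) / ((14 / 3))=17 / 26880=0.00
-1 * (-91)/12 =91/12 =7.58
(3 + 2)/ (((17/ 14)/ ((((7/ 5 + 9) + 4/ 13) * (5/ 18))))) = 8120/ 663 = 12.25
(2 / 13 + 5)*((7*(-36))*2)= -33768 / 13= -2597.54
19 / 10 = 1.90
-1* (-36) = 36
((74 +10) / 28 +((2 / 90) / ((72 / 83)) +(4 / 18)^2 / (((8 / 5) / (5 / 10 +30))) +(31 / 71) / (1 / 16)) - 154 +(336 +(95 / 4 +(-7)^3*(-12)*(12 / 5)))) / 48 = 2322277469 / 11041920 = 210.31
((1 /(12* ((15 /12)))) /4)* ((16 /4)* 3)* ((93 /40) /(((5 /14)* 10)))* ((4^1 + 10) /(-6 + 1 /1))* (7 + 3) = -4557 /1250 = -3.65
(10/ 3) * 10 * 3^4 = 2700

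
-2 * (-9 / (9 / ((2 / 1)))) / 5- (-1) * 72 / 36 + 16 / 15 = 58 / 15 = 3.87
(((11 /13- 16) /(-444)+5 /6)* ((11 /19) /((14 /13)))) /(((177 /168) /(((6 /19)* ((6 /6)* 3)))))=330462 /788063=0.42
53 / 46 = 1.15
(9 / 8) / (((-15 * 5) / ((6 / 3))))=-3 / 100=-0.03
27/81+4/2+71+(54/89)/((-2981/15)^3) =518678940574030/7072894651647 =73.33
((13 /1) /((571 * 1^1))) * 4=0.09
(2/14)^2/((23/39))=39/1127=0.03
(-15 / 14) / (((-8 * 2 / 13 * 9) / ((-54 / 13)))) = -45 / 112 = -0.40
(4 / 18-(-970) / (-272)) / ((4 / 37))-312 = -1678993 / 4896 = -342.93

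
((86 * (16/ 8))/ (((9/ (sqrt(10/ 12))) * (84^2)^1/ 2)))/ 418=43 * sqrt(30)/ 19908504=0.00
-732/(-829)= 0.88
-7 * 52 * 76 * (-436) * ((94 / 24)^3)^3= 210912448091420571587 / 80621568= 2616079708241.60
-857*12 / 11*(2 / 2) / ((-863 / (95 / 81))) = 325660 / 256311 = 1.27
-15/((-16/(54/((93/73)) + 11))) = 24825/496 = 50.05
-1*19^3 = -6859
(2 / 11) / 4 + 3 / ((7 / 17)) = 1129 / 154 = 7.33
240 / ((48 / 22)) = 110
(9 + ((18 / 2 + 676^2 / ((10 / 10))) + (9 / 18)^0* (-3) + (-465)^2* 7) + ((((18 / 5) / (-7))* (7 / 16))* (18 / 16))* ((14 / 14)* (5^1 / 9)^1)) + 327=126137143 / 64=1970892.86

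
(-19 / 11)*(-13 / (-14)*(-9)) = 2223 / 154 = 14.44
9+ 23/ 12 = 131/ 12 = 10.92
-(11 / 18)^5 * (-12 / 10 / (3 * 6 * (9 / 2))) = 161051 / 127545840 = 0.00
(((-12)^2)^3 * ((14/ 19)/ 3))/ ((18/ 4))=3096576/ 19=162977.68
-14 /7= -2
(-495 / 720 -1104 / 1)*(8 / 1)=-17675 / 2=-8837.50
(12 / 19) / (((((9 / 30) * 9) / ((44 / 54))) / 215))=189200 / 4617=40.98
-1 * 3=-3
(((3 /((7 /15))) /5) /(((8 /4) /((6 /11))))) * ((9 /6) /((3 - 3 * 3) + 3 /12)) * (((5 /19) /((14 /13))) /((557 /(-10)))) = 52650 /131197451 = 0.00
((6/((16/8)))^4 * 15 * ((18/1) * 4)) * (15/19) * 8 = 10497600/19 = 552505.26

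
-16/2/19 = -0.42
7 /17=0.41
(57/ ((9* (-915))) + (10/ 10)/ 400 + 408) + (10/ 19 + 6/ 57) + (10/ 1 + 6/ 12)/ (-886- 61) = 408.62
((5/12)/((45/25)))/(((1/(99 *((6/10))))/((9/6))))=165/8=20.62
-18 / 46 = -0.39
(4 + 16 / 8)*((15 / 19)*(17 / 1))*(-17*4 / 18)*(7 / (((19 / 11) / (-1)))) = 445060 / 361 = 1232.85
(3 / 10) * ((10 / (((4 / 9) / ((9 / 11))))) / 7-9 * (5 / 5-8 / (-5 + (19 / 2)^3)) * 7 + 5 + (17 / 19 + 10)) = -875592933 / 66507980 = -13.17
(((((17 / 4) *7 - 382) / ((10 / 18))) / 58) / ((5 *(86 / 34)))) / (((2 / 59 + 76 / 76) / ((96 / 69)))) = -50876172 / 43738525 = -1.16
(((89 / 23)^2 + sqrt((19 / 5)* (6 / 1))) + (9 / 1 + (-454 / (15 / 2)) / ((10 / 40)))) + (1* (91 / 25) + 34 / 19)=-160361437 / 753825 + sqrt(570) / 5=-207.96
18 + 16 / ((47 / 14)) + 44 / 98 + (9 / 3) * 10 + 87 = 140.21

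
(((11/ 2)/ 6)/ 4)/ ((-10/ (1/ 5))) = -11/ 2400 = -0.00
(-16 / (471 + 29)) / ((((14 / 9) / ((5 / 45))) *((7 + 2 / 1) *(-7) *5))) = 2 / 275625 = 0.00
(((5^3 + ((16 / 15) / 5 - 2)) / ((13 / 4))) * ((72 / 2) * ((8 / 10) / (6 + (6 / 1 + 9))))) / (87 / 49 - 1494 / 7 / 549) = 37.49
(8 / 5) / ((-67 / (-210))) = 336 / 67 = 5.01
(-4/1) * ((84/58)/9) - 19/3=-607/87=-6.98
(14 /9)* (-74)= -1036 /9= -115.11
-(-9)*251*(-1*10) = -22590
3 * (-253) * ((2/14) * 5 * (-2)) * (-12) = -91080/7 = -13011.43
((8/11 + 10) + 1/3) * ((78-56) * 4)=2920/3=973.33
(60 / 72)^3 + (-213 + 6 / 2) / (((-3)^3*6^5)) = 20285 / 34992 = 0.58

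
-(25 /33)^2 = -625 /1089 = -0.57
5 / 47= 0.11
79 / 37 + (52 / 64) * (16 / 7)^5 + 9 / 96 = 1053083785 / 19899488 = 52.92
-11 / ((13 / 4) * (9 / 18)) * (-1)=88 / 13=6.77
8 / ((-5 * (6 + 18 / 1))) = -0.07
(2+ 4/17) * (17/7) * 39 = 1482/7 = 211.71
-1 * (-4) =4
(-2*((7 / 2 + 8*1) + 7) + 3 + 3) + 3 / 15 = -154 / 5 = -30.80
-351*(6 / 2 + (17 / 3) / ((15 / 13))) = -13884 / 5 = -2776.80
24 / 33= 8 / 11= 0.73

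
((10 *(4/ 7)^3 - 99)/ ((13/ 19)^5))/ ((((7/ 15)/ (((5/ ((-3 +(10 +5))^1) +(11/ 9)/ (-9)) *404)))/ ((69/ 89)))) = -958193251298545/ 7846934823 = -122110.51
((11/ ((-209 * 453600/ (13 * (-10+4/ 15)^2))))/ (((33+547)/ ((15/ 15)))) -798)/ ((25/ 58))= -224377889469277/ 121196250000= -1851.36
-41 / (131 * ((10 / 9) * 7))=-0.04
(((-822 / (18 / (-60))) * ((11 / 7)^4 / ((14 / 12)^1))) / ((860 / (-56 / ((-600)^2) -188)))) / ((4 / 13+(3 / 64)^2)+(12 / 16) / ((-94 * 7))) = -10617033728920892416 / 1047050692918125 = -10139.94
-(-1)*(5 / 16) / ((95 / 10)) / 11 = 5 / 1672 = 0.00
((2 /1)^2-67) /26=-63 /26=-2.42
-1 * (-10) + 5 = 15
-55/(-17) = 3.24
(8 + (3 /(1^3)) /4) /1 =35 /4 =8.75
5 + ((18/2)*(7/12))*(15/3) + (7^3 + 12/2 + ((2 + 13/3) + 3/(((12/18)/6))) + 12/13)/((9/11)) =701543/1404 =499.67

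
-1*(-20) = 20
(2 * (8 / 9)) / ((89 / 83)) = 1328 / 801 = 1.66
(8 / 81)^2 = 64 / 6561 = 0.01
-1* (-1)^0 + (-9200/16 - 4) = -580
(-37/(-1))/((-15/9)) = -111/5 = -22.20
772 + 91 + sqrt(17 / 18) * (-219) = 863- 73 * sqrt(34) / 2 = 650.17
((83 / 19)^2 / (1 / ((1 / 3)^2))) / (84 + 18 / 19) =6889 / 275994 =0.02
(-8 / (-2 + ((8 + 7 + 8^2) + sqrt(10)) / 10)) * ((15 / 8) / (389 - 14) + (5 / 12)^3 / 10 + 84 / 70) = -6179483 / 3748680 + 104737 * sqrt(10) / 3748680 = -1.56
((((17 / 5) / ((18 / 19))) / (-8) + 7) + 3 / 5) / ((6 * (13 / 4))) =5149 / 14040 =0.37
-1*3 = -3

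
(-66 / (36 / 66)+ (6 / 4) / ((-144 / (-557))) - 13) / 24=-5.34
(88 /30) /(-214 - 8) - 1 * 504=-839182 /1665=-504.01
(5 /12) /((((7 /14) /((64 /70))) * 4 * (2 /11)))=22 /21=1.05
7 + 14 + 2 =23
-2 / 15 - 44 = -662 / 15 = -44.13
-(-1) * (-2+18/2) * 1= 7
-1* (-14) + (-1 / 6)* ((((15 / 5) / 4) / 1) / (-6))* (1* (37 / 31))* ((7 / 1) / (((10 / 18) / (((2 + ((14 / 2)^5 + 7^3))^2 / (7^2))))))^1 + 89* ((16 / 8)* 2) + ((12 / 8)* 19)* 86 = 2044011569 / 1085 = 1883881.63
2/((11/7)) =1.27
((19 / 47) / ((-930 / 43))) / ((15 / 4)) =-1634 / 327825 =-0.00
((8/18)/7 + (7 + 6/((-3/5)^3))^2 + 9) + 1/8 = 1999943/4536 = 440.90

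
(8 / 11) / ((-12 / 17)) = -34 / 33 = -1.03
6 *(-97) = -582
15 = 15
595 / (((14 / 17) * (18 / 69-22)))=-33.24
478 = 478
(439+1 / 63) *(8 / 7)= 221264 / 441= 501.73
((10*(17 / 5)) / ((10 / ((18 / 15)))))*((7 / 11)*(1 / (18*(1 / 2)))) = 238 / 825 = 0.29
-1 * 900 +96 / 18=-2684 / 3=-894.67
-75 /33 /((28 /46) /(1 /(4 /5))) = -2875 /616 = -4.67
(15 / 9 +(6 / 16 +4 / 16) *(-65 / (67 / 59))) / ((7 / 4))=-7835 / 402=-19.49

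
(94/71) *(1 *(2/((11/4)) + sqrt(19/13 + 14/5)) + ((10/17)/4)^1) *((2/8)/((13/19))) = 292011/690404 + 893 *sqrt(18005)/119990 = 1.42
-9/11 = -0.82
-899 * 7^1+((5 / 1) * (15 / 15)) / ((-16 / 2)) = -50349 / 8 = -6293.62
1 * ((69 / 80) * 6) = 207 / 40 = 5.18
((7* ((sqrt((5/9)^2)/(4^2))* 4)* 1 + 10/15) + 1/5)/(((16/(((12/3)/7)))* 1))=331/5040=0.07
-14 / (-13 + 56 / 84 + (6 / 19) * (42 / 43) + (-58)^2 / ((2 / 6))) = -34314 / 24706019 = -0.00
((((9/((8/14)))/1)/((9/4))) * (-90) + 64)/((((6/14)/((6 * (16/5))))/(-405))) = 10269504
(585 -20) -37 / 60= 33863 / 60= 564.38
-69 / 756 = -23 / 252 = -0.09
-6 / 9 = -2 / 3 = -0.67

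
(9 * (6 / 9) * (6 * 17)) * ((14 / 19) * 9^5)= 505931832 / 19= 26627991.16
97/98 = 0.99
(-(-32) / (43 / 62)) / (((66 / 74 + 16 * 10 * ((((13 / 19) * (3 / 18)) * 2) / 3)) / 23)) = 81.28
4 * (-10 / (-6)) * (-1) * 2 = -13.33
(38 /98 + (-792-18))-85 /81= -3217516 /3969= -810.66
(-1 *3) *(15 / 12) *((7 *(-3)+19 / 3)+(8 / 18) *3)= 50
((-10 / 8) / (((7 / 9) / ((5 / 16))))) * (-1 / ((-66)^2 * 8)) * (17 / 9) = 425 / 15611904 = 0.00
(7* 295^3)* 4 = 718826500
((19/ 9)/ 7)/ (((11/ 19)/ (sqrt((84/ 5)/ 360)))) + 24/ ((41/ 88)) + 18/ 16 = 361 *sqrt(42)/ 20790 + 17265/ 328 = 52.75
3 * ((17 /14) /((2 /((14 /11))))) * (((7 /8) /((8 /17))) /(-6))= -2023 /2816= -0.72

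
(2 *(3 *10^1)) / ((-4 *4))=-15 / 4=-3.75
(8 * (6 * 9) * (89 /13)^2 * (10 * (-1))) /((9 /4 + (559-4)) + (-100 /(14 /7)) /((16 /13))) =-273749760 /698477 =-391.92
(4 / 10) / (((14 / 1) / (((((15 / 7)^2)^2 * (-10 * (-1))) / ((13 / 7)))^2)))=51257812500 / 139178767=368.29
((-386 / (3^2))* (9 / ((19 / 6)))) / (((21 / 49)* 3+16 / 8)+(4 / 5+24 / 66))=-297220 / 10849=-27.40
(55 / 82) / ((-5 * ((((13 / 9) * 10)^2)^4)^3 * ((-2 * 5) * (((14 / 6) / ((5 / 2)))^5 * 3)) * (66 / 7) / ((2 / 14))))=2153693963075557766310747 / 153205536544753194407624840202406707200000000000000000000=0.00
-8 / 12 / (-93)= 0.01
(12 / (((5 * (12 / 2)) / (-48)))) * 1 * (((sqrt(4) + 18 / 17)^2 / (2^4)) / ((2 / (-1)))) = 8112 / 1445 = 5.61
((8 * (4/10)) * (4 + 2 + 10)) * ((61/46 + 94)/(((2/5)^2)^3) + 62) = 137396306/115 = 1194750.49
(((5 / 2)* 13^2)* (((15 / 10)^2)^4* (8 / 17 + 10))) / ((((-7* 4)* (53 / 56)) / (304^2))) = -356249243610 / 901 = -395393167.16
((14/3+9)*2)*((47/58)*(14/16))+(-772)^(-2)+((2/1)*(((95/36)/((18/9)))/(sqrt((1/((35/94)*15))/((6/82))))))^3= 750203125*sqrt(26978)/25666530048+1004903609/51850608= 24.18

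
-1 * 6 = -6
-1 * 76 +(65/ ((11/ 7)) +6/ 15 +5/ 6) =-33.40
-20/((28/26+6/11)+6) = -286/109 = -2.62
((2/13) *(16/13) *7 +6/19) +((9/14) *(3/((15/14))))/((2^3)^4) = 107958499/65761280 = 1.64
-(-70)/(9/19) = 1330/9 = 147.78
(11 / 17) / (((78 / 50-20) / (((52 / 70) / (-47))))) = 1430 / 2578373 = 0.00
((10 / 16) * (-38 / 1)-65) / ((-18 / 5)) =1775 / 72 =24.65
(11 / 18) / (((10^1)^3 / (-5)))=-0.00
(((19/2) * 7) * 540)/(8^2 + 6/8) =20520/37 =554.59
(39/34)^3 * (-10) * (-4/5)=59319/4913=12.07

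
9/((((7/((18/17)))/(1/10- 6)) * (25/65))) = -62127/2975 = -20.88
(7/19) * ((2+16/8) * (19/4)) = 7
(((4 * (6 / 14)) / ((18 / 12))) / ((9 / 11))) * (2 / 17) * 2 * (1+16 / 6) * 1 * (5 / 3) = 19360 / 9639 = 2.01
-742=-742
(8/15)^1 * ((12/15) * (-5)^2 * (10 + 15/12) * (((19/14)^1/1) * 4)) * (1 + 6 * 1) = 4560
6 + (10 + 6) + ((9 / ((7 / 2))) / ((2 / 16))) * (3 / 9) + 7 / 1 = 251 / 7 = 35.86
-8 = -8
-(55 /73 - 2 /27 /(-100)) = -74323 /98550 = -0.75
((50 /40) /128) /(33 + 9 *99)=5 /473088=0.00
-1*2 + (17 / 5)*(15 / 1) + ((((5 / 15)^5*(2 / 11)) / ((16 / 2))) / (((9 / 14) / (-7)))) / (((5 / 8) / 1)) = 5893769 / 120285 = 49.00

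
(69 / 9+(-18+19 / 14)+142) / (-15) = -5587 / 630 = -8.87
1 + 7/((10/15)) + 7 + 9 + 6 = 67/2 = 33.50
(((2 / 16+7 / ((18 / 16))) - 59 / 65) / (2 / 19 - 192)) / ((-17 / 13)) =483683 / 22313520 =0.02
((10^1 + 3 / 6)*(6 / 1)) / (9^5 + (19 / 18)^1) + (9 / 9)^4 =152005 / 151843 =1.00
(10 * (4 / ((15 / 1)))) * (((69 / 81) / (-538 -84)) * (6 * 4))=-736 / 8397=-0.09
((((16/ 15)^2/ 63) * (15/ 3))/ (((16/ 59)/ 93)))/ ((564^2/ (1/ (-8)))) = -1829/ 150300360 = -0.00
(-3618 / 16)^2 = 3272481 / 64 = 51132.52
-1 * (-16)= 16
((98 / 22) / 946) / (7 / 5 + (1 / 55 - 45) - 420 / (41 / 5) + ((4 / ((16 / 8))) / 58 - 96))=-291305 / 11801537308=-0.00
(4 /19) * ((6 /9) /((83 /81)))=216 /1577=0.14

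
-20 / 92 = -5 / 23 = -0.22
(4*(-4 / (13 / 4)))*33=-2112 / 13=-162.46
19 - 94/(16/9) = -271/8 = -33.88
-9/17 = -0.53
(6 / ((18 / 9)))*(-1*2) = -6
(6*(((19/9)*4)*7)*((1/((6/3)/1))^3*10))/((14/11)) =1045/3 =348.33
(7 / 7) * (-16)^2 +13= 269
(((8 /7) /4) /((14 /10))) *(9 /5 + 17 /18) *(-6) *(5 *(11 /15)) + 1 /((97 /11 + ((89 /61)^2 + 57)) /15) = -15705745 /1297863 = -12.10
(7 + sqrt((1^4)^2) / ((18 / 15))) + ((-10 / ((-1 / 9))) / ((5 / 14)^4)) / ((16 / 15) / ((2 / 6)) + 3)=4185353 / 4650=900.08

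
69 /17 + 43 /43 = 86 /17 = 5.06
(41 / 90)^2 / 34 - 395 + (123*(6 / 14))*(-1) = -863091833 / 1927800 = -447.71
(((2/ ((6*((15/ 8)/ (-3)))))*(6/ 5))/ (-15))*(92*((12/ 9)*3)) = 5888/ 375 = 15.70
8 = 8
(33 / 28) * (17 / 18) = 187 / 168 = 1.11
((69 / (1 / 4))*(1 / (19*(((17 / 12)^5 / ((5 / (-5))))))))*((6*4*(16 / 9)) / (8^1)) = -366280704 / 26977283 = -13.58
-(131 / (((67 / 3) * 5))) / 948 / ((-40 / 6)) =393 / 2117200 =0.00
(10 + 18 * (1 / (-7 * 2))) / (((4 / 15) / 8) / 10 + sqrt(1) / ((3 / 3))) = 18300 / 2107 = 8.69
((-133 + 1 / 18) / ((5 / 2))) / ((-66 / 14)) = 16751 / 1485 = 11.28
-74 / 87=-0.85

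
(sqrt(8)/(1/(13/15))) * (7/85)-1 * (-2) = 182 * sqrt(2)/1275 + 2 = 2.20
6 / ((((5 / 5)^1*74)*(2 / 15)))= 45 / 74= 0.61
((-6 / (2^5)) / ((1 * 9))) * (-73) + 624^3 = 11662590025 / 48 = 242970625.52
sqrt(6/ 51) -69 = -69 +sqrt(34)/ 17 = -68.66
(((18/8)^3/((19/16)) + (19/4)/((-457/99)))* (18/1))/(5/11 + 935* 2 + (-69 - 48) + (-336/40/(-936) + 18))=11483154540/131974280231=0.09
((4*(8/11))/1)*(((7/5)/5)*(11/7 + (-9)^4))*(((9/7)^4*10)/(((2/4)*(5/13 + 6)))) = 501528298752/10960565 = 45757.52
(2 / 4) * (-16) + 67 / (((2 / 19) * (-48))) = -2041 / 96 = -21.26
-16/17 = -0.94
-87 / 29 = -3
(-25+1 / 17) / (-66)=212 / 561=0.38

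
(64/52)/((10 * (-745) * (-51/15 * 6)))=4/493935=0.00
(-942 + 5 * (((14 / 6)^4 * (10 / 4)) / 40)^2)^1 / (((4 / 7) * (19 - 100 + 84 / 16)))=10873619869 / 508923648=21.37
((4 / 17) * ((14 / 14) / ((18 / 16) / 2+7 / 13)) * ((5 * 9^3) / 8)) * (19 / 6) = 1200420 / 3893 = 308.35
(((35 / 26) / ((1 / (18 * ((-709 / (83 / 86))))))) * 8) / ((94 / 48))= -3687707520 / 50713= -72717.20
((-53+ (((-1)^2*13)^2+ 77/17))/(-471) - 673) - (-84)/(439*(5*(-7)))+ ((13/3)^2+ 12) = -33875650817/52726095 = -642.48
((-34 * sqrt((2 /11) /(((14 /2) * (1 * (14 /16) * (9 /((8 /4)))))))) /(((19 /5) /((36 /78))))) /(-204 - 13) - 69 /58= -69 /58+ 1360 * sqrt(22) /4127123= -1.19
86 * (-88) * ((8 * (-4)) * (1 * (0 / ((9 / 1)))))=0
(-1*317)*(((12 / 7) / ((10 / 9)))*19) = -9292.63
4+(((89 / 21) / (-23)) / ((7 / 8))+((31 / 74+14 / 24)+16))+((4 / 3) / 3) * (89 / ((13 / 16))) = 1355822077 / 19515132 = 69.48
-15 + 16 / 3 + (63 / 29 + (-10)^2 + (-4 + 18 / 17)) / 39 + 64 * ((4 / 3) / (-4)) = -182372 / 6409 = -28.46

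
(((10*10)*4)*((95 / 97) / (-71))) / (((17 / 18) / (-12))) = 8208000 / 117079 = 70.11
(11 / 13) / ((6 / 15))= 55 / 26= 2.12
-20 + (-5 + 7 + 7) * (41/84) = -437/28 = -15.61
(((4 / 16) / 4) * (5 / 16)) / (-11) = -5 / 2816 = -0.00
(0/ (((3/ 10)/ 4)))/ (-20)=0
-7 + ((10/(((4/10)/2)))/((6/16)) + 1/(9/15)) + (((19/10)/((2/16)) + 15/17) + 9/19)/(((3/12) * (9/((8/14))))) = 13451168/101745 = 132.20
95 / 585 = 19 / 117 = 0.16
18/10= 9/5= 1.80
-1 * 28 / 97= -28 / 97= -0.29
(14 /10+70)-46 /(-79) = 28433 /395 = 71.98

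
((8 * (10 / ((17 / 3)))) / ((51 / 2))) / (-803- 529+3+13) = -40 / 95081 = -0.00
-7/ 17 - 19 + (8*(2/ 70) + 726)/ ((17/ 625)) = 3174940/ 119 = 26680.17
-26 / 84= -13 / 42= -0.31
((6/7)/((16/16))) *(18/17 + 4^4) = 26220/119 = 220.34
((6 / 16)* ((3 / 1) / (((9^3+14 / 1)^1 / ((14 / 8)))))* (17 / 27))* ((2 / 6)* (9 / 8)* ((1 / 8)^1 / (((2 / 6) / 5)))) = 1785 / 1521664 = 0.00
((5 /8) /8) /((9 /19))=0.16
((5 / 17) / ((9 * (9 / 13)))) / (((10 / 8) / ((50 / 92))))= 0.02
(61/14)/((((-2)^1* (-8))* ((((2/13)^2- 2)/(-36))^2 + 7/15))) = 705599505/1216967416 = 0.58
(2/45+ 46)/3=2072/135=15.35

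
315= 315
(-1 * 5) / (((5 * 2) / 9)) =-9 / 2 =-4.50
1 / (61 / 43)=43 / 61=0.70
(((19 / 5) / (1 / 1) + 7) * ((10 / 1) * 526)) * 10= 568080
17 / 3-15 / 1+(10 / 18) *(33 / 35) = -185 / 21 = -8.81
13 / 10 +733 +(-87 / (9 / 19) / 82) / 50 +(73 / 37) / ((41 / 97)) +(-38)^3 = -24635963357 / 455100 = -54133.08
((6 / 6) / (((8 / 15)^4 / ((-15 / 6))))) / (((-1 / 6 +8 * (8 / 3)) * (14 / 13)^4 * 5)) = -4337701875 / 19983695872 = -0.22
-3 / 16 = -0.19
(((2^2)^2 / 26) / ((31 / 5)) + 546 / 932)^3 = 2129710218095179 / 6623276541213592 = 0.32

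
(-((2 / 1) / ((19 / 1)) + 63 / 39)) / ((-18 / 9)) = 425 / 494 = 0.86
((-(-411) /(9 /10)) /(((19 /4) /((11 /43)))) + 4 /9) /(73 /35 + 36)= 6443780 /9801549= 0.66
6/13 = 0.46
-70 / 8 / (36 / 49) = -1715 / 144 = -11.91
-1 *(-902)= 902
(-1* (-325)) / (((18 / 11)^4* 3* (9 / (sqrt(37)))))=4758325* sqrt(37) / 2834352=10.21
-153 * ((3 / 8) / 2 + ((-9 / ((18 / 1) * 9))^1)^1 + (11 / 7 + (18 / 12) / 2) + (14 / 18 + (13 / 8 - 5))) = 2465 / 112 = 22.01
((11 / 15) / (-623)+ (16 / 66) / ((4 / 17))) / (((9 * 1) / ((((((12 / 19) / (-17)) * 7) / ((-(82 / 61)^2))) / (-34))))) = -0.00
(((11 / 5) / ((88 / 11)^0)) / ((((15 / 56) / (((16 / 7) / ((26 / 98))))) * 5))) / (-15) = -68992 / 73125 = -0.94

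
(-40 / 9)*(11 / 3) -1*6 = -602 / 27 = -22.30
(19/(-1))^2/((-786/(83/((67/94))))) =-1408261/26331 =-53.48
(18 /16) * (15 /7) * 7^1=135 /8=16.88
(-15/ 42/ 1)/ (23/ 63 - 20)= 45/ 2474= 0.02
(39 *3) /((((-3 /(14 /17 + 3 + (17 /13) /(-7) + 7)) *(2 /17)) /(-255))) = 12588075 /14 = 899148.21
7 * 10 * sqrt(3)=70 * sqrt(3)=121.24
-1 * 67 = -67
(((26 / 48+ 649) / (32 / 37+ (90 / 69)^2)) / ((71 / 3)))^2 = 93100348421509009 / 813932598486016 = 114.38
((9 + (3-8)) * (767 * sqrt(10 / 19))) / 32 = 767 * sqrt(190) / 152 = 69.56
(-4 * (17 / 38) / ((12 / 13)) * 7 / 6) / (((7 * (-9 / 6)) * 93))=221 / 95418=0.00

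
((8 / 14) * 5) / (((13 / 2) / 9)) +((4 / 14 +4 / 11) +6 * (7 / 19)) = 6.82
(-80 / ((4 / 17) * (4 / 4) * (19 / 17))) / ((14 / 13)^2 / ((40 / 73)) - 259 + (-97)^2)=-0.03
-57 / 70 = -0.81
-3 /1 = -3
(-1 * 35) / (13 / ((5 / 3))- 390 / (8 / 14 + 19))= 2.89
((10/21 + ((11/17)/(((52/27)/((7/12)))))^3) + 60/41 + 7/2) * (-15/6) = -1036759180964765/76132469317632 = -13.62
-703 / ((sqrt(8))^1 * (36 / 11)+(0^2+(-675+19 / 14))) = 109128096 * sqrt(2) / 10760162953+11231208142 / 10760162953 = 1.06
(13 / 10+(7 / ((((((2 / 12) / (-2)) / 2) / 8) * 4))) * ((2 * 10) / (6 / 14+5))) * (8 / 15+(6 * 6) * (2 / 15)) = -1879624 / 285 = -6595.17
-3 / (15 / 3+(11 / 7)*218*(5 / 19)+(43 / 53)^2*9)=-0.03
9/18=1/2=0.50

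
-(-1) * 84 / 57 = 28 / 19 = 1.47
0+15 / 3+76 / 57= 19 / 3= 6.33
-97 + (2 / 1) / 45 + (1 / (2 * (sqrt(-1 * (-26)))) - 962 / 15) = -7249 / 45 + sqrt(26) / 52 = -160.99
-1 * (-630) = 630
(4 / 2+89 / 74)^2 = 56169 / 5476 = 10.26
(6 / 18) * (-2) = -2 / 3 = -0.67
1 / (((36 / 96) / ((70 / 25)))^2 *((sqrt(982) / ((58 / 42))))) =25984 *sqrt(982) / 331425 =2.46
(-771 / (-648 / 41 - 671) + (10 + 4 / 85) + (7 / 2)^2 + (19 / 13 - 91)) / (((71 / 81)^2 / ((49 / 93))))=-881879829351759 / 19449923093380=-45.34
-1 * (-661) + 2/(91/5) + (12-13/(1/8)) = 51789/91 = 569.11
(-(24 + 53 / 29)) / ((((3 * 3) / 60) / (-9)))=44940 / 29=1549.66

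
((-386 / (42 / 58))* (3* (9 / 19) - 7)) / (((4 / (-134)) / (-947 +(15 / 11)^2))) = 4545877377628 / 48279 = 94158482.52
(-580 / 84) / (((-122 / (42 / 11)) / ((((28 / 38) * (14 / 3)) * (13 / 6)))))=184730 / 114741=1.61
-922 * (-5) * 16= 73760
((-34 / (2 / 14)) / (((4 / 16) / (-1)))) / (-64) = -119 / 8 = -14.88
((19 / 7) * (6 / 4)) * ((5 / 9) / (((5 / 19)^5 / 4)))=94091762 / 13125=7168.90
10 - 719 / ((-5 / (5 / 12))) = 839 / 12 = 69.92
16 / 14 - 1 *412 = -2876 / 7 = -410.86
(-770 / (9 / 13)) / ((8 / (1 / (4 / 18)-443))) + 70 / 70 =4389457 / 72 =60964.68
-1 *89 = -89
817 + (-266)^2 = 71573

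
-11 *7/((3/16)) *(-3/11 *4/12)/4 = 28/3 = 9.33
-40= -40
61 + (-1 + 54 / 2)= 87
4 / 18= 2 / 9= 0.22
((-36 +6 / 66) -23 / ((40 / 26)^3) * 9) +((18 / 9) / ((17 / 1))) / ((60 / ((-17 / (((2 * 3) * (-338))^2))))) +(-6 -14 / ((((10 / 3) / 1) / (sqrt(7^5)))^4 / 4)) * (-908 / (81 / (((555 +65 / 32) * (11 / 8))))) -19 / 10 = 49769713510422820331423 / 45240624000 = 1100111119387.36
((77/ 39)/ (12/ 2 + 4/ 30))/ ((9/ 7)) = 2695/ 10764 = 0.25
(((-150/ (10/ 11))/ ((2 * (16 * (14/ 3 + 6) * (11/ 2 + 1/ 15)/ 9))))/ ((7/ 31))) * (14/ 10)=-4.85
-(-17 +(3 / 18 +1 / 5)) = 499 / 30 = 16.63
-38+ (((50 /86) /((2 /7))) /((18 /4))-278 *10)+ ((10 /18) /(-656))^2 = -4223110511309 /1498860288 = -2817.55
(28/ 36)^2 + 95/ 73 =11272/ 5913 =1.91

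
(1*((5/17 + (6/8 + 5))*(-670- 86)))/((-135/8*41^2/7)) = 161112/142885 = 1.13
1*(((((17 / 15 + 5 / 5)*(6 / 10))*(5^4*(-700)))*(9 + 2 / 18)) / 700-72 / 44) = -721762 / 99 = -7290.53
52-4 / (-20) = 261 / 5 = 52.20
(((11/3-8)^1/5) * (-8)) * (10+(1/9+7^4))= 16717.04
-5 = -5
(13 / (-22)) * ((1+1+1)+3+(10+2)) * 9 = -1053 / 11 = -95.73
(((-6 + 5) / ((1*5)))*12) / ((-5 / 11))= 132 / 25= 5.28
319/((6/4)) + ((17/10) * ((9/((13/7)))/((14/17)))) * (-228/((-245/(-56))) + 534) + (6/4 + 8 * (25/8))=34533662/6825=5059.88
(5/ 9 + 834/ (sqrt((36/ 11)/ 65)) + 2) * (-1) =-139 * sqrt(715) - 23/ 9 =-3719.34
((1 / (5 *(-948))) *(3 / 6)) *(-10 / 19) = 1 / 18012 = 0.00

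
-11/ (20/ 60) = -33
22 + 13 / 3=79 / 3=26.33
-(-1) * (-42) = -42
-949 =-949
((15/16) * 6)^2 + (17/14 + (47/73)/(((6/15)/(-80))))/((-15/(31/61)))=358711751/9974720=35.96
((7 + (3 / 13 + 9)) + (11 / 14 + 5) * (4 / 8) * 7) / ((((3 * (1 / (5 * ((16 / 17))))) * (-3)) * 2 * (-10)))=1897 / 1989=0.95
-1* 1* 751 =-751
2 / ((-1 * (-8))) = 1 / 4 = 0.25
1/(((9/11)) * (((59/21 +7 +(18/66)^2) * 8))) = 9317/602760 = 0.02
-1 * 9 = -9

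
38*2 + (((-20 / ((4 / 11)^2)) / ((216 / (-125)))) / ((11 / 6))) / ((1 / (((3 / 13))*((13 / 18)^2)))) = 1271327 / 15552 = 81.75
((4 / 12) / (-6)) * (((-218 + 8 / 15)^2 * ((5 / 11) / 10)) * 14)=-37242254 / 22275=-1671.93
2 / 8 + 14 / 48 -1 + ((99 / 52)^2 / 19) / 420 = -9880079 / 21577920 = -0.46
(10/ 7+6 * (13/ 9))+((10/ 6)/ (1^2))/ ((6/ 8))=776/ 63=12.32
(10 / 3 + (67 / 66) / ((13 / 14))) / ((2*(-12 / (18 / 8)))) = -1899 / 4576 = -0.41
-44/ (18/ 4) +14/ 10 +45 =1648/ 45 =36.62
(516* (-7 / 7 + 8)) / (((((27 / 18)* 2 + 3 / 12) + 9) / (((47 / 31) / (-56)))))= -12126 / 1519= -7.98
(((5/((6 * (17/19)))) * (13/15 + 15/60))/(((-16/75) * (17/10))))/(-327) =159125/18144576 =0.01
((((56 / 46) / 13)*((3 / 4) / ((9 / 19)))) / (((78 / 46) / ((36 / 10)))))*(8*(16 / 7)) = 4864 / 845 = 5.76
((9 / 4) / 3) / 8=3 / 32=0.09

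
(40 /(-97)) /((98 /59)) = -0.25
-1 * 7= -7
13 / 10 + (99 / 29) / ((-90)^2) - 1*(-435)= 436.30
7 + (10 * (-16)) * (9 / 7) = -198.71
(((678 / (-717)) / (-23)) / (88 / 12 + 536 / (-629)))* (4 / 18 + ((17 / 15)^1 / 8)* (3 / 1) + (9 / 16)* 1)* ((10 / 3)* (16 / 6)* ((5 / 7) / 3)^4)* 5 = 38692541875 / 35301498184197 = 0.00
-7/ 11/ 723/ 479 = -7/ 3809487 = -0.00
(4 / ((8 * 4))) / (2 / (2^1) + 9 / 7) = 7 / 128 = 0.05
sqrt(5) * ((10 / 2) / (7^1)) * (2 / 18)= 5 * sqrt(5) / 63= 0.18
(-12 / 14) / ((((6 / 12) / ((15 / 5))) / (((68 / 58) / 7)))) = -1224 / 1421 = -0.86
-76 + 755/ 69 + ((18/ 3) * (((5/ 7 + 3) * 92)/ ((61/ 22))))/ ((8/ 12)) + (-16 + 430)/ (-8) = 116951963/ 117852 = 992.36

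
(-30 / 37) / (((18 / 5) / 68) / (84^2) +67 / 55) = -14660800 / 22026877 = -0.67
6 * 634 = 3804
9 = 9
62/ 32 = 31/ 16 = 1.94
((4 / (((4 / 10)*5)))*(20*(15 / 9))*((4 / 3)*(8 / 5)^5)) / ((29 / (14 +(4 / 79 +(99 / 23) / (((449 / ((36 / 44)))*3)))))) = 451.68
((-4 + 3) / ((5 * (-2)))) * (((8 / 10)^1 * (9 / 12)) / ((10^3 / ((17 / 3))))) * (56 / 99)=119 / 618750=0.00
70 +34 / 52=1837 / 26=70.65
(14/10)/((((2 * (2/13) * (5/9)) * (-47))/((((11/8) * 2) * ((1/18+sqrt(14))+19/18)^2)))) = -617617/84600 - 1001 * sqrt(14)/940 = -11.28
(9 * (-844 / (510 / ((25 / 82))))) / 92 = -3165 / 64124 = -0.05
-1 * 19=-19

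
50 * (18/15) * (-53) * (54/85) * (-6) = 206064/17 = 12121.41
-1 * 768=-768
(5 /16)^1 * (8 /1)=5 /2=2.50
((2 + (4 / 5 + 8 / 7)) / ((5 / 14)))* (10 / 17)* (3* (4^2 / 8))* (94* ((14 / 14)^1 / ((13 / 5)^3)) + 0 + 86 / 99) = 242.24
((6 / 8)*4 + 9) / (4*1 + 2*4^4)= 0.02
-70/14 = -5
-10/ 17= -0.59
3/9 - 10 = -29/3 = -9.67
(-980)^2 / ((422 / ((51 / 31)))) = 24490200 / 6541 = 3744.11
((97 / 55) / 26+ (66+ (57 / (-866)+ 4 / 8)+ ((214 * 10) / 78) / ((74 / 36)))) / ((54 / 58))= 53051083213 / 618570810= 85.76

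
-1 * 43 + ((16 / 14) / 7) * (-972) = -9883 / 49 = -201.69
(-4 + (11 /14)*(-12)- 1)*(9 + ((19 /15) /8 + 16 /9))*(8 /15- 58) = 171381547 /18900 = 9067.81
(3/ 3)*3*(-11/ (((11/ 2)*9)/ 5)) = -10/ 3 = -3.33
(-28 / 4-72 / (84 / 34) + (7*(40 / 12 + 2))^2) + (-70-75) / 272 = 23255297 / 17136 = 1357.10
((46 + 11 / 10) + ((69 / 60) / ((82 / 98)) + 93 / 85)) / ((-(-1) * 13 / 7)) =967379 / 36244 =26.69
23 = 23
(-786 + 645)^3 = -2803221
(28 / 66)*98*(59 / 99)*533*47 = 2027828348 / 3267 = 620700.44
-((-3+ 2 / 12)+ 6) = -19 / 6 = -3.17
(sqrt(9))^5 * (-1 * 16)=-3888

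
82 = 82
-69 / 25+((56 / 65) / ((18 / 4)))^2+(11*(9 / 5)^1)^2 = 133233892 / 342225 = 389.32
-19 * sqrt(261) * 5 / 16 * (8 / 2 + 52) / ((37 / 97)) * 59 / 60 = -761159 * sqrt(29) / 296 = -13847.86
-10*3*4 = -120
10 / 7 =1.43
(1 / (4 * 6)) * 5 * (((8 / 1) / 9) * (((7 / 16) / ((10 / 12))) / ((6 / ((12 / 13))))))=7 / 468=0.01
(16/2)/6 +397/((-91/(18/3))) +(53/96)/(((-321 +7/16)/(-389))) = -67693609/2800434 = -24.17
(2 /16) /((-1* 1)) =-1 /8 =-0.12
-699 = -699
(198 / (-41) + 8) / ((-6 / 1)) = -65 / 123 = -0.53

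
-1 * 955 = -955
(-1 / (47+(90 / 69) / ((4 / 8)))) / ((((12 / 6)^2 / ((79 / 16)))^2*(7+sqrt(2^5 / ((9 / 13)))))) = -1291887 / 16691200+430629*sqrt(26) / 29209600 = -0.00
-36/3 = -12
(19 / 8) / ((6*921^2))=0.00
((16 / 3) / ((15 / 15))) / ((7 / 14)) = 32 / 3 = 10.67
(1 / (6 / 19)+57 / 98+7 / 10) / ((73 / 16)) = 52312 / 53655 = 0.97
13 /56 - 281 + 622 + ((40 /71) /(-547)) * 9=742116073 /2174872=341.22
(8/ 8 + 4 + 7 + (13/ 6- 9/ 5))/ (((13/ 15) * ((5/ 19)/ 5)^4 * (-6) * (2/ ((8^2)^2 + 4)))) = -49557818275/ 78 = -635356644.55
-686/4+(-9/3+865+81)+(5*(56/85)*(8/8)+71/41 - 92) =954229/1394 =684.53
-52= -52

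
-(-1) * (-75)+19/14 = -1031/14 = -73.64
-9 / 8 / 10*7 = -63 / 80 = -0.79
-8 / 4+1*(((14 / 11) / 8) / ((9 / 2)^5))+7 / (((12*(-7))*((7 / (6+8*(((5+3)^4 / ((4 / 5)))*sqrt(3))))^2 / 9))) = -350275386351433 / 4546773-368640*sqrt(3) / 49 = -77051269.96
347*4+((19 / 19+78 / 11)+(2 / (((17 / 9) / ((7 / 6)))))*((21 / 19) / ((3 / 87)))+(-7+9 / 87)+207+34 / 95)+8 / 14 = 5902488329 / 3606295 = 1636.72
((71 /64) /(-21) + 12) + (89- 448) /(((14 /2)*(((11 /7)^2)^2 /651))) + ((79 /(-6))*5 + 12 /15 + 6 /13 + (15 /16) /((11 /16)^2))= -2355913533629 /426345920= -5525.83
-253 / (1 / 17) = -4301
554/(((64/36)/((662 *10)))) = 4125915/2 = 2062957.50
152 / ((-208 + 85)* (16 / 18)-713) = -456 / 2467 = -0.18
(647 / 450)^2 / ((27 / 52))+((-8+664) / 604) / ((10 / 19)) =1247647717 / 206398125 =6.04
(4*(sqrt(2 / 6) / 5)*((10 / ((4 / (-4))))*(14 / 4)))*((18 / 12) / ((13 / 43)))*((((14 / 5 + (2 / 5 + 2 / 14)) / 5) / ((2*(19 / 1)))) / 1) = -387*sqrt(3) / 475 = -1.41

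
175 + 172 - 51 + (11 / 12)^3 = 512819 / 1728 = 296.77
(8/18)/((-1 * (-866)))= 2/3897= 0.00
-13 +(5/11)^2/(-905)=-284718/21901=-13.00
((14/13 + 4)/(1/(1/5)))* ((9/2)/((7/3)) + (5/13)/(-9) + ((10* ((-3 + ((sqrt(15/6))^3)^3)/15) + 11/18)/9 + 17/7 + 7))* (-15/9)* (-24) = 6875* sqrt(10)/117 + 14477936/31941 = 639.09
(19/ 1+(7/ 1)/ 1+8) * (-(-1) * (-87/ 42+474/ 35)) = 13651/ 35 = 390.03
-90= -90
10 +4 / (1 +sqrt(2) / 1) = 4 * sqrt(2) +6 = 11.66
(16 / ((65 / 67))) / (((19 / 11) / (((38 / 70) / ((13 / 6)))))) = 70752 / 29575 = 2.39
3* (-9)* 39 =-1053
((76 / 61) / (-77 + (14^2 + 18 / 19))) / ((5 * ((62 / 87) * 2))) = 31407 / 21547945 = 0.00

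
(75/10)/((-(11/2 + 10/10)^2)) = -30/169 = -0.18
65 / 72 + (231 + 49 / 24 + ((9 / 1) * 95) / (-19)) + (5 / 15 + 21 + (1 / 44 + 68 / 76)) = 1589033 / 7524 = 211.20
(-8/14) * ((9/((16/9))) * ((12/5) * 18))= -4374/35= -124.97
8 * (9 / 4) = 18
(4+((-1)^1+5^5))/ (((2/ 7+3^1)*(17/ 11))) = 616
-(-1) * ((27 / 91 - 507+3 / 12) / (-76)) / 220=16759 / 553280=0.03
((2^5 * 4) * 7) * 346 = 310016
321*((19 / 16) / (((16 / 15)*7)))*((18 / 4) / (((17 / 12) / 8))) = 2470095 / 1904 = 1297.32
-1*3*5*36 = -540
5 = 5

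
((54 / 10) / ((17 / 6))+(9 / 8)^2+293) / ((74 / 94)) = 75725131 / 201280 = 376.22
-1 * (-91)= 91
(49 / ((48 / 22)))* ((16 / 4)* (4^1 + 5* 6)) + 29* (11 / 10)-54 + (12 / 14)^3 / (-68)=530426957 / 174930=3032.22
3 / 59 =0.05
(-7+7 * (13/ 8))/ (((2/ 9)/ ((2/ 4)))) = 315/ 32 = 9.84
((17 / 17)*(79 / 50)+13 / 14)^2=192721 / 30625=6.29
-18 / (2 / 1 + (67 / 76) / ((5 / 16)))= -855 / 229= -3.73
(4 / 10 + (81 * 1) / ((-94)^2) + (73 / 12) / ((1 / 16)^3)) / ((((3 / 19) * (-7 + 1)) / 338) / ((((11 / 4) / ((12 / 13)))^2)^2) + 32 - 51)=-4434453602013394546301 / 3381316594833418620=-1311.46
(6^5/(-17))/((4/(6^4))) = -2519424/17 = -148201.41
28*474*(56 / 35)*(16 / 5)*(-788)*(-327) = 437744111616 / 25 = 17509764464.64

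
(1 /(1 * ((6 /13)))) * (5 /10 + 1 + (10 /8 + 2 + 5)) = 169 /8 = 21.12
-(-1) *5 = 5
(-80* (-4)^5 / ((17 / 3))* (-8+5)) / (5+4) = -81920 / 17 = -4818.82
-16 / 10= -8 / 5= -1.60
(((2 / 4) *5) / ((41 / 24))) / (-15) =-4 / 41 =-0.10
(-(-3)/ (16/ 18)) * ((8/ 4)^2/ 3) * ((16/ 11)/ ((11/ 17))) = 1224/ 121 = 10.12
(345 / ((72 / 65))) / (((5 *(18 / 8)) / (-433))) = -647335 / 54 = -11987.69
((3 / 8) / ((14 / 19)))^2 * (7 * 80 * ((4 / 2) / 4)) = 16245 / 224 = 72.52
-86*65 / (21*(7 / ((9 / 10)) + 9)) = -16770 / 1057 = -15.87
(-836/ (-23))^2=698896/ 529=1321.16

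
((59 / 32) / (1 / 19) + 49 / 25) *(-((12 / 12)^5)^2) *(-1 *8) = 29593 / 100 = 295.93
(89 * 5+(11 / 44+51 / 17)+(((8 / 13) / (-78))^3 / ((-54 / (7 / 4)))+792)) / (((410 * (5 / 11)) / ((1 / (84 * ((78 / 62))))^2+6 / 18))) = 137424046063451172047 / 61932594840804455040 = 2.22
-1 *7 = -7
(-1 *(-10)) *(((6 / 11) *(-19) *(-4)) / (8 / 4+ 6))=570 / 11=51.82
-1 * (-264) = 264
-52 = -52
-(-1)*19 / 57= 1 / 3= 0.33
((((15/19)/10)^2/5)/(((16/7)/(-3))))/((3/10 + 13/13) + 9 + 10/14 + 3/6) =-0.00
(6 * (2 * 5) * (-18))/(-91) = 1080/91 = 11.87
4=4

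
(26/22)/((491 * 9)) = 13/48609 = 0.00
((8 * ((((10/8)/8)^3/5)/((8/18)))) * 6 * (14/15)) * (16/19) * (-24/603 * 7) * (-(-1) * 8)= -735/5092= -0.14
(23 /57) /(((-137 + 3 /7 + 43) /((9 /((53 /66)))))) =-31878 /659585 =-0.05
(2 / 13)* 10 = 20 / 13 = 1.54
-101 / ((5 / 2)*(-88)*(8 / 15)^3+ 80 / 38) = 1295325 / 401032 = 3.23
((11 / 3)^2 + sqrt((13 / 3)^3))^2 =3146*sqrt(39) / 81 + 21232 / 81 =504.68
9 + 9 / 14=135 / 14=9.64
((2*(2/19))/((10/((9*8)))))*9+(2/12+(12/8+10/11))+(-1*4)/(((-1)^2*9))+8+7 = 289424/9405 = 30.77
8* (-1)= -8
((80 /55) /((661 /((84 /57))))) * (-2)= -896 /138149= -0.01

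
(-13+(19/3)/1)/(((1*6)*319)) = -10/2871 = -0.00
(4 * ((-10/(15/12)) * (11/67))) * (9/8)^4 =-72171/8576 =-8.42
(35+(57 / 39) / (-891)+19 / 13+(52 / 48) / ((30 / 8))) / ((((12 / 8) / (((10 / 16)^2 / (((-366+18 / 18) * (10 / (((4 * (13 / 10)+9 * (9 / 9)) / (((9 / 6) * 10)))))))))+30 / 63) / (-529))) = 279779657689 / 213074014725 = 1.31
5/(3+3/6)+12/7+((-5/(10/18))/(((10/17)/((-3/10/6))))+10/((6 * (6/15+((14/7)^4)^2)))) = 10538233/2692200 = 3.91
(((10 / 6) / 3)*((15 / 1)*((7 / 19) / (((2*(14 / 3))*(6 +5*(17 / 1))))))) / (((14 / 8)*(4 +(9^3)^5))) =25 / 2491900371741585259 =0.00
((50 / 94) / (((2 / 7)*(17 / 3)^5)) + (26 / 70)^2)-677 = -110664545271923 / 163496533550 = -676.86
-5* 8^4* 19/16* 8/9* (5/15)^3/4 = -48640/243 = -200.16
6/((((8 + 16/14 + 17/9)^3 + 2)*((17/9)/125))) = 1687817250/5715441973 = 0.30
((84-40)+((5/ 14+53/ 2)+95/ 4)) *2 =189.21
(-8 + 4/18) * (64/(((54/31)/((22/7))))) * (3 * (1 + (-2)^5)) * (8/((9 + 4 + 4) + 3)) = 2706176/81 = 33409.58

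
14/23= 0.61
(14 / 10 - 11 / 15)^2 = 4 / 9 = 0.44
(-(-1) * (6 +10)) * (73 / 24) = 146 / 3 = 48.67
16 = 16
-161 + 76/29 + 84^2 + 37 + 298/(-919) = 6934.30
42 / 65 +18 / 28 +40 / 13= 4.37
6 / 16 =3 / 8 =0.38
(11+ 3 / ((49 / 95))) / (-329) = -824 / 16121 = -0.05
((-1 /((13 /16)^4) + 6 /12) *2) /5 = -102511 /142805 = -0.72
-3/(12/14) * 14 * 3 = -147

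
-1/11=-0.09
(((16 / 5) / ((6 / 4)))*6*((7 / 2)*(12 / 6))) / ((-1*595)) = -64 / 425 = -0.15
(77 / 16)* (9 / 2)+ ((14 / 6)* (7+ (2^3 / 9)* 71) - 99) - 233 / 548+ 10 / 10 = 10277143 / 118368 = 86.82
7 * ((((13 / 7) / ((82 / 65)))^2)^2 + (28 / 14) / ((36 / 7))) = 4968425826641 / 139569987312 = 35.60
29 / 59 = 0.49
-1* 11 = -11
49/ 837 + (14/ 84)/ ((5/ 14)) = 0.53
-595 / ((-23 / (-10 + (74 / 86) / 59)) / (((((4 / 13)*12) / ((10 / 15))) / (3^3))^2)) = -964680640 / 88751871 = -10.87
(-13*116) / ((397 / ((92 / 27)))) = -12.94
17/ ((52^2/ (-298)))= -2533/ 1352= -1.87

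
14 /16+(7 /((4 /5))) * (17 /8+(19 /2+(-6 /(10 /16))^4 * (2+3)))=297353371 /800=371691.71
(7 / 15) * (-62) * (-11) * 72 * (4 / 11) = 41664 / 5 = 8332.80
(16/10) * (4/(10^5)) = 1/15625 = 0.00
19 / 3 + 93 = 298 / 3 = 99.33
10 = 10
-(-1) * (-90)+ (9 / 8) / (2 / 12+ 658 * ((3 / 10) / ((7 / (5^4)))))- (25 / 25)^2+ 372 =118864151 / 423004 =281.00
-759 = -759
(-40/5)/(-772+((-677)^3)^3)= 8/29874319279043849237529609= 0.00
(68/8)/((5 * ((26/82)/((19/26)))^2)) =10316297/1142440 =9.03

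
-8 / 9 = -0.89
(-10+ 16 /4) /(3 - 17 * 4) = 6 /65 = 0.09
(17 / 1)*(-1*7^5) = -285719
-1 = -1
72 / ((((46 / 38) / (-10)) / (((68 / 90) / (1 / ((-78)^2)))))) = -2734096.70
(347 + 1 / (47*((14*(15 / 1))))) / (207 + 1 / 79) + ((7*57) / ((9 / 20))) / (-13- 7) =-42.66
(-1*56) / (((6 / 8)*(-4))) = 56 / 3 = 18.67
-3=-3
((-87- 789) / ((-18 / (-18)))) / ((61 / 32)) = -28032 / 61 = -459.54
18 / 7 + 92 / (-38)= 20 / 133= 0.15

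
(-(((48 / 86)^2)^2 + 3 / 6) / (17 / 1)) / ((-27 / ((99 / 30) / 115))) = 44905883 / 1203076071900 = 0.00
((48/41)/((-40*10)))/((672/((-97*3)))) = 291/229600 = 0.00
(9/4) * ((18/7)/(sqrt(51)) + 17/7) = 27 * sqrt(51)/238 + 153/28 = 6.27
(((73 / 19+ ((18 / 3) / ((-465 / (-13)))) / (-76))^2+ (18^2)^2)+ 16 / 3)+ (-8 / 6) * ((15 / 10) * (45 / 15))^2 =10924793268367 / 104076300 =104969.08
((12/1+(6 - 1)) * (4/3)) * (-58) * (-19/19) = 3944/3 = 1314.67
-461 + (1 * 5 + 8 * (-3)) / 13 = -6012 / 13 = -462.46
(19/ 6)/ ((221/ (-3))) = -19/ 442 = -0.04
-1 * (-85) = 85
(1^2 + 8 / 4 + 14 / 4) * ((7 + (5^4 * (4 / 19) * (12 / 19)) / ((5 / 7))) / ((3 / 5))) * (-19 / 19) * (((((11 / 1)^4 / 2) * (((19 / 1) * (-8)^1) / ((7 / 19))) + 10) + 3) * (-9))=-26223827017635 / 722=-36321090052.13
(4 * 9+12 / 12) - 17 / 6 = 205 / 6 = 34.17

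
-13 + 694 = 681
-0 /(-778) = 0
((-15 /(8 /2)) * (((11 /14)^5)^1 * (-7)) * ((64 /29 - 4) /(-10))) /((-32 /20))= -31404945 /35650048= -0.88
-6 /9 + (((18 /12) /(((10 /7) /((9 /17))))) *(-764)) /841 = -251267 /214455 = -1.17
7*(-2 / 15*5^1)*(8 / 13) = -2.87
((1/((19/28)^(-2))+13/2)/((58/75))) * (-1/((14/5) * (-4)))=0.80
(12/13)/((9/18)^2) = 3.69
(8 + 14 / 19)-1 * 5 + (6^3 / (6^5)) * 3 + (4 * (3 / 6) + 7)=2923 / 228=12.82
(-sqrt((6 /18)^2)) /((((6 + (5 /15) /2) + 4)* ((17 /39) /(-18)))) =1404 /1037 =1.35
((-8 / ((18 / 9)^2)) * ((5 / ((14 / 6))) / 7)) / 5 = -6 / 49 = -0.12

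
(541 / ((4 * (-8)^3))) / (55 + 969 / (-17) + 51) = -541 / 100352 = -0.01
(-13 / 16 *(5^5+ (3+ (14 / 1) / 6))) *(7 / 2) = -854581 / 96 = -8901.89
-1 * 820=-820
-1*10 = -10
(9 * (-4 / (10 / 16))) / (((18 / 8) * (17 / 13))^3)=-4499456 / 1989765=-2.26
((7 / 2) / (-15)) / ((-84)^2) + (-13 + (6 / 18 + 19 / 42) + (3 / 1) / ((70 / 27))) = -47767 / 4320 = -11.06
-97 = -97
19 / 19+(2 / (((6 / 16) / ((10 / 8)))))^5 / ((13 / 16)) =51203159 / 3159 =16208.66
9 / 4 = 2.25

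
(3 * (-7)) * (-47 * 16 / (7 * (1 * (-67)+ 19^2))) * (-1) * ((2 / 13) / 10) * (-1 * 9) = 3384 / 3185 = 1.06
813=813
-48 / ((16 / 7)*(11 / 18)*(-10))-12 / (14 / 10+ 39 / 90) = -171 / 55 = -3.11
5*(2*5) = 50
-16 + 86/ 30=-197/ 15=-13.13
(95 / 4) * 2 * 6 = 285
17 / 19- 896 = -17007 / 19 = -895.11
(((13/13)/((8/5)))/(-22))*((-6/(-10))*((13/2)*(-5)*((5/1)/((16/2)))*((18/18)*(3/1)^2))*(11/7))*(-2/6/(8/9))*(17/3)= -149175/14336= -10.41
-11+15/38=-403/38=-10.61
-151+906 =755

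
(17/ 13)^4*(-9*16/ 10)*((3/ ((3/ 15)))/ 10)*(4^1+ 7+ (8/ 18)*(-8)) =-67150884/ 142805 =-470.23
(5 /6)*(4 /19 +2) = 35 /19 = 1.84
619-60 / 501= 103353 / 167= 618.88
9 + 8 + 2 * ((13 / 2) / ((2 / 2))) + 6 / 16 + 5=283 / 8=35.38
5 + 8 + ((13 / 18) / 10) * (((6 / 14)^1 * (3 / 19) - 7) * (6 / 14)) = 357097 / 27930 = 12.79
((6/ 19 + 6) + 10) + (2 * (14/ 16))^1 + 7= 1905/ 76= 25.07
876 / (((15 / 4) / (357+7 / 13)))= 5428864 / 65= 83520.98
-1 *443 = -443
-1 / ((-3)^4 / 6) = -2 / 27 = -0.07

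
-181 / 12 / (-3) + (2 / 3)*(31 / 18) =667 / 108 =6.18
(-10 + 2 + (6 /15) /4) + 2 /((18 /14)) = -571 /90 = -6.34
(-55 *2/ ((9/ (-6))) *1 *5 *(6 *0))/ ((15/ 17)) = 0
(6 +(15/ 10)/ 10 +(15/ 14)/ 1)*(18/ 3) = 3033/ 70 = 43.33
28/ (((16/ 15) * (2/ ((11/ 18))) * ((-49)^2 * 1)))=55/ 16464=0.00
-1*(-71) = 71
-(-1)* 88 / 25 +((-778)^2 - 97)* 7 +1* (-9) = 105907588 / 25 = 4236303.52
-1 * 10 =-10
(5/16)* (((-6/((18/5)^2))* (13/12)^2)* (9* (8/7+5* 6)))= -2302625/48384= -47.59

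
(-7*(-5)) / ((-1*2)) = -17.50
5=5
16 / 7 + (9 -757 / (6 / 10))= -26258 / 21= -1250.38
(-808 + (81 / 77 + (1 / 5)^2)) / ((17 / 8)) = -12426384 / 32725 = -379.72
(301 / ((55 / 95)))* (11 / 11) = 5719 / 11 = 519.91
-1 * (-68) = 68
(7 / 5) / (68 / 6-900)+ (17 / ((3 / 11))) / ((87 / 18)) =4984811 / 386570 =12.89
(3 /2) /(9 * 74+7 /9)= 27 /12002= 0.00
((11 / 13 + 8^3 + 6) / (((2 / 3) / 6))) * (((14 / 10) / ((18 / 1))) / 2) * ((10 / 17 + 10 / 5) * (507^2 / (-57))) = -36032997 / 17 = -2119588.06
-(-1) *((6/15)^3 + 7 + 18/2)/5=2008/625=3.21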